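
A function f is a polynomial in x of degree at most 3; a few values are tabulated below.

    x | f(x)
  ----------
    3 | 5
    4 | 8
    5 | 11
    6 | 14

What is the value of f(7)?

First differences: 3, 3, 3.
Level-1 differences are constant, so f has degree 1.
Fitting a degree-1 polynomial gives f(x) = 3x - 4.
Then f(7) = 17.

17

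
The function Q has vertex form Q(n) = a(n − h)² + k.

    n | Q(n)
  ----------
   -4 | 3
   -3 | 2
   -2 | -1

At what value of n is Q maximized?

First differences -1, -3; second difference -2 = 2a, so a = -1.
Expanding, the n-coefficient is −2ah = 2h; matching it to the data gives h = -4, and then k = 3.
So Q(n) = -1(n + 4)² + 3.
Hence h = -4.

-4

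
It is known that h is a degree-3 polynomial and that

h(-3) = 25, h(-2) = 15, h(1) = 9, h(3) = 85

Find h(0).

1

Write h(t) = at³ + bt² + ct + d; the 4 given values yield a linear system in the 4 coefficients.
Solving, h(t) = t³ + 6t² + t + 1.
Then h(0) = 1.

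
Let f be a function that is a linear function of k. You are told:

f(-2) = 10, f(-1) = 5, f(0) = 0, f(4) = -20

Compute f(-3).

15

Write f(k) = ak + b; the 4 given values yield a linear system in the 2 coefficients.
Solving, f(k) = -5k.
Then f(-3) = 15.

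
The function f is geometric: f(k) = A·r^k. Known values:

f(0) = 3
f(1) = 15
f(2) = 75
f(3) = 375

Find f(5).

9375

Consecutive ratio: 15/3 = 5, and 75/15 = 5, so r = 5.
Then A·5^0 = 3 gives A = 3, and f(k) = 3·5^k.
f(5) = 3·5^5 = 9375.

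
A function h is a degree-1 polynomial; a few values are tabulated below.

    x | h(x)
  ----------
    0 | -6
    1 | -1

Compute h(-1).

-11

Write h(x) = ax + b; the 2 given values yield a linear system in the 2 coefficients.
Solving, h(x) = 5x - 6.
Then h(-1) = -11.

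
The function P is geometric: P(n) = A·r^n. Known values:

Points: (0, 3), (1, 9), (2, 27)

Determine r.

Consecutive ratio: 9/3 = 3, and 27/9 = 3, so r = 3.
Then A·3^0 = 3 gives A = 3, and P(n) = 3·3^n.

3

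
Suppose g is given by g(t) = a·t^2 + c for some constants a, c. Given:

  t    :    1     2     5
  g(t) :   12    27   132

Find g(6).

From g(1) = 12 and g(2) = 27: 1a + c = 12 and 4a + c = 27.
Subtracting: 3a = 15, so a = 5; then c = 12 − 5·1 = 7.
So g(t) = 5t² + 7, and g(6) = 187.

187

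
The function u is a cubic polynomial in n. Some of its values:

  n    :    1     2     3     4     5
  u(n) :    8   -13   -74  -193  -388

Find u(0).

Write u(n) = an³ + bn² + cn + d; the 5 given values yield a linear system in the 4 coefficients.
Solving, u(n) = -3n³ - 2n² + 6n + 7.
Then u(0) = 7.

7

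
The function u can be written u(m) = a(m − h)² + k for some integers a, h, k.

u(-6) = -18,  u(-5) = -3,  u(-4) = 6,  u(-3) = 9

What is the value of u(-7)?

-39

First differences 15, 9, 3; second difference -6 = 2a, so a = -3.
Expanding, the m-coefficient is −2ah = 6h; matching it to the data gives h = -3, and then k = 9.
So u(m) = -3(m + 3)² + 9.
u(-7) = -3·(-4)² + 9 = -39.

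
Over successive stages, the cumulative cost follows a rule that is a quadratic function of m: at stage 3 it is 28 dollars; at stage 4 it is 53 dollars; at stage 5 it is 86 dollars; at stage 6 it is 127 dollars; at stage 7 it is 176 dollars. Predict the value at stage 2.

Write the value at m as g(m).
Write g(m) = am² + bm + c; the 5 given values yield a linear system in the 3 coefficients.
Solving, g(m) = 4m² - 3m + 1.
Then g(2) = 11.

11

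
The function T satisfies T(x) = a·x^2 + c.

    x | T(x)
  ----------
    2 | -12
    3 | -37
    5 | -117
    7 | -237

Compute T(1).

3

From T(2) = -12 and T(3) = -37: 4a + c = -12 and 9a + c = -37.
Subtracting: 5a = -25, so a = -5; then c = -12 − (-5)·4 = 8.
So T(x) = -5x² + 8, and T(1) = 3.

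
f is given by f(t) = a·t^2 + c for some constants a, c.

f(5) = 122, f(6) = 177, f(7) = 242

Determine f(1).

From f(5) = 122 and f(6) = 177: 25a + c = 122 and 36a + c = 177.
Subtracting: 11a = 55, so a = 5; then c = 122 − 5·25 = -3.
So f(t) = 5t² − 3, and f(1) = 2.

2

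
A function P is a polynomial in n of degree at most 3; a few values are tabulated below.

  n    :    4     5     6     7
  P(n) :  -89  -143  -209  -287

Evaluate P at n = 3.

First differences: -54, -66, -78. Second differences: -12, -12.
Level-2 differences are constant, so P has degree 2.
Fitting a degree-2 polynomial gives P(n) = -6n² + 7.
Then P(3) = -47.

-47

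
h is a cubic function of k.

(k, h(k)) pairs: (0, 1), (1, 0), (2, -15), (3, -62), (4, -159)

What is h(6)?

-575

First differences: -1, -15, -47, -97. Second differences: -14, -32, -50. Third differences: -18, -18.
Level-3 differences are constant, so h has degree 3.
Fitting a degree-3 polynomial gives h(k) = -3k³ + 2k² + 1.
Then h(6) = -575.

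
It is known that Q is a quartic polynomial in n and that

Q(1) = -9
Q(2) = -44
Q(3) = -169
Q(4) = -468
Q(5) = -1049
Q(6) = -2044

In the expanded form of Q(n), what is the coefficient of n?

First differences: -35, -125, -299, -581, -995. Second differences: -90, -174, -282, -414. Third differences: -84, -108, -132. Fourth differences: -24, -24.
Level-4 differences are constant, so Q has degree 4.
Fitting a degree-4 polynomial gives Q(n) = -n^4 - 4n³ + 4n² - 4n - 4.
The coefficient of n is -4.

-4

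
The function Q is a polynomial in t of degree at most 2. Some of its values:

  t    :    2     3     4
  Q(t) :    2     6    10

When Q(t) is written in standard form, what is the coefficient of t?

4

Write Q(t) = at² + bt + c; the 3 given values yield a linear system in the 3 coefficients.
Solving, the leading coefficient vanishes, and Q(t) = 4t - 6.
The coefficient of t is 4.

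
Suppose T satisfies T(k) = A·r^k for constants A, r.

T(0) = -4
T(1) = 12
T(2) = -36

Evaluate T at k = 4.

-324

Consecutive ratio: 12/(-4) = -3, and -36/12 = -3, so r = -3.
Then A·(-3)^0 = -4 gives A = -4, and T(k) = -4·(-3)^k.
T(4) = -4·(-3)^4 = -324.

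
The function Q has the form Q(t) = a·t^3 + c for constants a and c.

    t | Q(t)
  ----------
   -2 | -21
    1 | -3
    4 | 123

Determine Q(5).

245

From Q(-2) = -21 and Q(1) = -3: -8a + c = -21 and 1a + c = -3.
Subtracting: 9a = 18, so a = 2; then c = -21 − 2·(-8) = -5.
So Q(t) = 2t³ − 5, and Q(5) = 245.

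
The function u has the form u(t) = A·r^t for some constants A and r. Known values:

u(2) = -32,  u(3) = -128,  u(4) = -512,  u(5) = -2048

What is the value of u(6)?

Consecutive ratio: -128/(-32) = 4, and -512/(-128) = 4, so r = 4.
Then A·4^2 = -32 gives A = -2, and u(t) = -2·4^t.
u(6) = -2·4^6 = -8192.

-8192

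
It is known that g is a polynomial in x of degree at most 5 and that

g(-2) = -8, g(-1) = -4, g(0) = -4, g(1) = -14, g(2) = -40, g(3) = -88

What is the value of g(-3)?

First differences: 4, 0, -10, -26, -48. Second differences: -4, -10, -16, -22. Third differences: -6, -6, -6.
Level-3 differences are constant, so g has degree 3.
Fitting a degree-3 polynomial gives g(x) = -x³ - 5x² - 4x - 4.
Then g(-3) = -10.

-10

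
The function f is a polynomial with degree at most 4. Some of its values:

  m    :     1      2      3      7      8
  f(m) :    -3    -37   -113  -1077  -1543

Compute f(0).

Write f(m) = am^4 + bm³ + cm² + dm + e; the 5 given values yield a linear system in the 5 coefficients.
Solving, the leading coefficient vanishes, and f(m) = -2m³ - 9m² + 7m + 1.
Then f(0) = 1.

1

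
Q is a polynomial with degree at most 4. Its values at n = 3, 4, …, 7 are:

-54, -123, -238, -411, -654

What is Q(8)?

-979

First differences: -69, -115, -173, -243. Second differences: -46, -58, -70. Third differences: -12, -12.
Level-3 differences are constant, so Q has degree 3.
Fitting a degree-3 polynomial gives Q(n) = -2n³ + n² - 2n - 3.
Then Q(8) = -979.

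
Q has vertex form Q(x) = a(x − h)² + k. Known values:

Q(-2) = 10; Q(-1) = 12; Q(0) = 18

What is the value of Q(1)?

First differences 2, 6; second difference 4 = 2a, so a = 2.
Expanding, the x-coefficient is −2ah = -4h; matching it to the data gives h = -2, and then k = 10.
So Q(x) = 2(x + 2)² + 10.
Q(1) = 2·3² + 10 = 28.

28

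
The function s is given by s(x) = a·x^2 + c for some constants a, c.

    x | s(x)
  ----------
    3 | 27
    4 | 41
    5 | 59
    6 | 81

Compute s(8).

From s(3) = 27 and s(4) = 41: 9a + c = 27 and 16a + c = 41.
Subtracting: 7a = 14, so a = 2; then c = 27 − 2·9 = 9.
So s(x) = 2x² + 9, and s(8) = 137.

137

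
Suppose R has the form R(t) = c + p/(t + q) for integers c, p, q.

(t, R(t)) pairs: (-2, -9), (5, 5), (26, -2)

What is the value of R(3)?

21

(R(t) − c)(t + q) = p for each data point; the three points give a linear system in c and q, then p follows.
Solving: c = -3, q = -2, p = 24, so R(t) = -3 + 24/(t − 2).
Then R(3) = -3 + 24/1 = 21.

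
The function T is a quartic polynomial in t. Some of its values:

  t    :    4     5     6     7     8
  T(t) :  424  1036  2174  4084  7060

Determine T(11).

Write T(t) = at^4 + bt³ + ct² + dt + e; the 5 given values yield a linear system in the 5 coefficients.
Solving, T(t) = 2t^4 - 3t³ + 6t² + 3t - 4.
Then T(11) = 26044.

26044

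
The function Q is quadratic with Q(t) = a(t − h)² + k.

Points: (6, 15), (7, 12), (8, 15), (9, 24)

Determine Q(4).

First differences -3, 3, 9; second difference 6 = 2a, so a = 3.
Expanding, the t-coefficient is −2ah = -6h; matching it to the data gives h = 7, and then k = 12.
So Q(t) = 3(t − 7)² + 12.
Q(4) = 3·(-3)² + 12 = 39.

39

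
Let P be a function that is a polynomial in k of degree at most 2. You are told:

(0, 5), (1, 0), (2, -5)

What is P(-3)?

20

First differences: -5, -5.
Level-1 differences are constant, so P has degree 1.
Fitting a degree-1 polynomial gives P(k) = -5k + 5.
Then P(-3) = 20.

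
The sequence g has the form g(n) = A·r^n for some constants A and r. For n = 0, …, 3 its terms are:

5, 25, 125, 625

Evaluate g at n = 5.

15625

Consecutive ratio: 25/5 = 5, and 125/25 = 5, so r = 5.
Then A·5^0 = 5 gives A = 5, and g(n) = 5·5^n.
g(5) = 5·5^5 = 15625.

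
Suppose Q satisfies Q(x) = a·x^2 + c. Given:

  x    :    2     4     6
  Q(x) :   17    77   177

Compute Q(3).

42

From Q(2) = 17 and Q(4) = 77: 4a + c = 17 and 16a + c = 77.
Subtracting: 12a = 60, so a = 5; then c = 17 − 5·4 = -3.
So Q(x) = 5x² − 3, and Q(3) = 42.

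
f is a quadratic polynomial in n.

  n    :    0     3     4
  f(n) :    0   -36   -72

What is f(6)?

Write f(n) = an² + bn + c; the 3 given values yield a linear system in the 3 coefficients.
Solving, f(n) = -6n² + 6n.
Then f(6) = -180.

-180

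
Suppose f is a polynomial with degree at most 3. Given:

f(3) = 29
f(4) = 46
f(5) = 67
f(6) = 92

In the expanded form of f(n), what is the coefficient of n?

3

First differences: 17, 21, 25. Second differences: 4, 4.
Level-2 differences are constant, so f has degree 2.
Fitting a degree-2 polynomial gives f(n) = 2n² + 3n + 2.
The coefficient of n is 3.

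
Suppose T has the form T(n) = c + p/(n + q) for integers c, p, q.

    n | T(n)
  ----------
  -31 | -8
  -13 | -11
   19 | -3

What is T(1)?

(T(n) − c)(n + q) = p for each data point; the three points give a linear system in c and q, then p follows.
Solving: c = -6, q = 1, p = 60, so T(n) = -6 + 60/(n + 1).
Then T(1) = -6 + 60/2 = 24.

24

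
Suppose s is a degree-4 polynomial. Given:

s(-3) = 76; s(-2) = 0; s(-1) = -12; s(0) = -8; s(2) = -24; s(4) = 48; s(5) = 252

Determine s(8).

Write s(n) = an^4 + bn³ + cn² + dn + e; the 7 given values yield a linear system in the 5 coefficients.
Solving, s(n) = n^4 - 2n³ - 5n² + 2n - 8.
Then s(8) = 2760.

2760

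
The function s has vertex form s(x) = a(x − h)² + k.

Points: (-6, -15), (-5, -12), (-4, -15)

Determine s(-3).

-24

First differences 3, -3; second difference -6 = 2a, so a = -3.
Expanding, the x-coefficient is −2ah = 6h; matching it to the data gives h = -5, and then k = -12.
So s(x) = -3(x + 5)² − 12.
s(-3) = -3·2² − 12 = -24.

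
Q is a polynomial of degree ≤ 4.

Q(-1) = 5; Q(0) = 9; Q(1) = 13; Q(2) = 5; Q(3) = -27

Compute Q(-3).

45

First differences: 4, 4, -8, -32. Second differences: 0, -12, -24. Third differences: -12, -12.
Level-3 differences are constant, so Q has degree 3.
Fitting a degree-3 polynomial gives Q(x) = -2x³ + 6x + 9.
Then Q(-3) = 45.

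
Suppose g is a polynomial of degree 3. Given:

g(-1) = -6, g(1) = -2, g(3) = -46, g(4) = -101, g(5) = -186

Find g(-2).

Write g(t) = at³ + bt² + ct + d; the 5 given values yield a linear system in the 4 coefficients.
Solving, g(t) = -t³ - 3t² + 3t - 1.
Then g(-2) = -11.

-11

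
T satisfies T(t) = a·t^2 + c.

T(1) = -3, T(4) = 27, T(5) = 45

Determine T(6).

From T(1) = -3 and T(4) = 27: 1a + c = -3 and 16a + c = 27.
Subtracting: 15a = 30, so a = 2; then c = -3 − 2·1 = -5.
So T(t) = 2t² − 5, and T(6) = 67.

67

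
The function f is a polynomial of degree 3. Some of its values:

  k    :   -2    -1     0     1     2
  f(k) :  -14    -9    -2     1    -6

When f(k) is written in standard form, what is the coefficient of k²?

Write f(k) = ak³ + bk² + ck + d; the 5 given values yield a linear system in the 4 coefficients.
Solving, f(k) = -k³ - 2k² + 6k - 2.
The coefficient of k² is -2.

-2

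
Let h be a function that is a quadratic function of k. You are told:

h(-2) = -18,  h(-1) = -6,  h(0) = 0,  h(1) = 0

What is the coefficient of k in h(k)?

3

First differences: 12, 6, 0. Second differences: -6, -6.
Level-2 differences are constant, so h has degree 2.
Fitting a degree-2 polynomial gives h(k) = -3k² + 3k.
The coefficient of k is 3.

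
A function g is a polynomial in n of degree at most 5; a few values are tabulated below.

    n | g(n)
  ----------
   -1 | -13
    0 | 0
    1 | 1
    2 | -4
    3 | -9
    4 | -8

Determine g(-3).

-99

First differences: 13, 1, -5, -5, 1. Second differences: -12, -6, 0, 6. Third differences: 6, 6, 6.
Level-3 differences are constant, so g has degree 3.
Fitting a degree-3 polynomial gives g(n) = n³ - 6n² + 6n.
Then g(-3) = -99.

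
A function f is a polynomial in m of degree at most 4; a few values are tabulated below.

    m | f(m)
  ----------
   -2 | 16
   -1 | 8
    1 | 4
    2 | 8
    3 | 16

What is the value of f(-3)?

28

Write f(m) = am^4 + bm³ + cm² + dm + e; the 5 given values yield a linear system in the 5 coefficients.
Solving, the top 2 coefficients vanish, and f(m) = 2m² - 2m + 4.
Then f(-3) = 28.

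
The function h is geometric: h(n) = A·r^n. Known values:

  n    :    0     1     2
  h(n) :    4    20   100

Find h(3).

Consecutive ratio: 20/4 = 5, and 100/20 = 5, so r = 5.
Then A·5^0 = 4 gives A = 4, and h(n) = 4·5^n.
h(3) = 4·5^3 = 500.

500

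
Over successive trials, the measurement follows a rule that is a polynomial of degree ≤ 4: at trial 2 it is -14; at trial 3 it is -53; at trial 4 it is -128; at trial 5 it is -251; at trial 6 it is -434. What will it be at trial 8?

Write the value at m as Q(m).
Write Q(m) = am^4 + bm³ + cm² + dm + e; the 5 given values yield a linear system in the 5 coefficients.
Solving, the leading coefficient vanishes, and Q(m) = -2m³ - m + 4.
Then Q(8) = -1028.

-1028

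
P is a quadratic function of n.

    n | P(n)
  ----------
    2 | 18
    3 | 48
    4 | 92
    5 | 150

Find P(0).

First differences: 30, 44, 58. Second differences: 14, 14.
Level-2 differences are constant, so P has degree 2.
Fitting a degree-2 polynomial gives P(n) = 7n² - 5n.
Then P(0) = 0.

0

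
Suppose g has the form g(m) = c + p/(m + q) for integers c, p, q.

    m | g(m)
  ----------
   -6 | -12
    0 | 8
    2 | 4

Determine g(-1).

13

(g(m) − c)(m + q) = p for each data point; the three points give a linear system in c and q, then p follows.
Solving: c = -2, q = 3, p = 30, so g(m) = -2 + 30/(m + 3).
Then g(-1) = -2 + 30/2 = 13.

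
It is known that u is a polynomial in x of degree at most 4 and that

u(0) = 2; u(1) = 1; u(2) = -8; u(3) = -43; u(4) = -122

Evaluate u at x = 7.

-803

Write u(x) = ax^4 + bx³ + cx² + dx + e; the 5 given values yield a linear system in the 5 coefficients.
Solving, the leading coefficient vanishes, and u(x) = -3x³ + 5x² - 3x + 2.
Then u(7) = -803.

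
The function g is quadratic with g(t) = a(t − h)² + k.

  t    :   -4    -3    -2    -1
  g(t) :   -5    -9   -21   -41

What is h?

First differences -4, -12, -20; second difference -8 = 2a, so a = -4.
Expanding, the t-coefficient is −2ah = 8h; matching it to the data gives h = -4, and then k = -5.
So g(t) = -4(t + 4)² − 5.
Hence h = -4.

-4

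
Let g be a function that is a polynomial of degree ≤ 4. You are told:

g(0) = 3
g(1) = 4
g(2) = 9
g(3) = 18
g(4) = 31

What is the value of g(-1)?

6

First differences: 1, 5, 9, 13. Second differences: 4, 4, 4.
Level-2 differences are constant, so g has degree 2.
Fitting a degree-2 polynomial gives g(t) = 2t² - t + 3.
Then g(-1) = 6.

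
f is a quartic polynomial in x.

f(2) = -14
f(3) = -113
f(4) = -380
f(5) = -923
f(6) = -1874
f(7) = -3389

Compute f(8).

-5648

First differences: -99, -267, -543, -951, -1515. Second differences: -168, -276, -408, -564. Third differences: -108, -132, -156. Fourth differences: -24, -24.
Level-4 differences are constant, so f has degree 4.
Fitting a degree-4 polynomial gives f(x) = -x^4 - 4x³ + 7x² + 7x - 8.
Then f(8) = -5648.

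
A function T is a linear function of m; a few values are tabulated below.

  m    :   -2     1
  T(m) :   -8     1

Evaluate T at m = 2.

Write T(m) = am + b; the 2 given values yield a linear system in the 2 coefficients.
Solving, T(m) = 3m - 2.
Then T(2) = 4.

4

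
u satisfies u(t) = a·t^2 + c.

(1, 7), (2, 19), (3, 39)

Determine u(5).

103

From u(1) = 7 and u(2) = 19: 1a + c = 7 and 4a + c = 19.
Subtracting: 3a = 12, so a = 4; then c = 7 − 4·1 = 3.
So u(t) = 4t² + 3, and u(5) = 103.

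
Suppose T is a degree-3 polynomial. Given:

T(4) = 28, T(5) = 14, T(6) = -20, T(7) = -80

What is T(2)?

20

Write T(m) = am³ + bm² + cm + d; the 4 given values yield a linear system in the 4 coefficients.
Solving, T(m) = -m³ + 5m² + 2m + 4.
Then T(2) = 20.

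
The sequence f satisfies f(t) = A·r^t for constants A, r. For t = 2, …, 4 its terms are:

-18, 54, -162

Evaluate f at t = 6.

-1458

Consecutive ratio: 54/(-18) = -3, and -162/54 = -3, so r = -3.
Then A·(-3)^2 = -18 gives A = -2, and f(t) = -2·(-3)^t.
f(6) = -2·(-3)^6 = -1458.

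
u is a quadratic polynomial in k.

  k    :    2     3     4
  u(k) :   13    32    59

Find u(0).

-1

Write u(k) = ak² + bk + c; the 3 given values yield a linear system in the 3 coefficients.
Solving, u(k) = 4k² - k - 1.
Then u(0) = -1.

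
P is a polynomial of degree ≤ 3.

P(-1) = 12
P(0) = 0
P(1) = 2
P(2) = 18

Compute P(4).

First differences: -12, 2, 16. Second differences: 14, 14.
Level-2 differences are constant, so P has degree 2.
Fitting a degree-2 polynomial gives P(m) = 7m² - 5m.
Then P(4) = 92.

92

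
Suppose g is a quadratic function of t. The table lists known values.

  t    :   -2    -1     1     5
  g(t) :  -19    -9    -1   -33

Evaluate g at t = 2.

Write g(t) = at² + bt + c; the 4 given values yield a linear system in the 3 coefficients.
Solving, g(t) = -2t² + 4t - 3.
Then g(2) = -3.

-3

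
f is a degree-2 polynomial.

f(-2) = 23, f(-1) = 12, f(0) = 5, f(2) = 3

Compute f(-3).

38

Write f(m) = am² + bm + c; the 4 given values yield a linear system in the 3 coefficients.
Solving, f(m) = 2m² - 5m + 5.
Then f(-3) = 38.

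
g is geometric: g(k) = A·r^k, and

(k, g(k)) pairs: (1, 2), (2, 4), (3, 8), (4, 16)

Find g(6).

64

Consecutive ratio: 4/2 = 2, and 8/4 = 2, so r = 2.
Then A·2^1 = 2 gives A = 1, and g(k) = 1·2^k.
g(6) = 1·2^6 = 64.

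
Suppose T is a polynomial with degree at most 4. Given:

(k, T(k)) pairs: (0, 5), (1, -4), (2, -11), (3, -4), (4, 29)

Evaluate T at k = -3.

Write T(k) = ak^4 + bk³ + ck² + dk + e; the 5 given values yield a linear system in the 5 coefficients.
Solving, the leading coefficient vanishes, and T(k) = 2k³ - 5k² - 6k + 5.
Then T(-3) = -76.

-76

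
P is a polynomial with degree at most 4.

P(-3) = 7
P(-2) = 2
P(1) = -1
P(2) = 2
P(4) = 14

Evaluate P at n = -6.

Write P(n) = an^4 + bn³ + cn² + dn + e; the 5 given values yield a linear system in the 5 coefficients.
Solving, the top 2 coefficients vanish, and P(n) = n² - 2.
Then P(-6) = 34.

34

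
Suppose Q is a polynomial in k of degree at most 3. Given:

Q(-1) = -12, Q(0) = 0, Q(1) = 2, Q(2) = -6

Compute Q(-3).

First differences: 12, 2, -8. Second differences: -10, -10.
Level-2 differences are constant, so Q has degree 2.
Fitting a degree-2 polynomial gives Q(k) = -5k² + 7k.
Then Q(-3) = -66.

-66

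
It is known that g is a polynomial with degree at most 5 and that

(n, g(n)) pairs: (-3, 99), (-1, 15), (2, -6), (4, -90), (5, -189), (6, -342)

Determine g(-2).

Write g(n) = an^5 + bn^4 + cn³ + dn² + en + p; the 6 given values yield a linear system in the 6 coefficients.
Solving, the top 2 coefficients vanish, and g(n) = -2n³ + 3n² - 4n + 6.
Then g(-2) = 42.

42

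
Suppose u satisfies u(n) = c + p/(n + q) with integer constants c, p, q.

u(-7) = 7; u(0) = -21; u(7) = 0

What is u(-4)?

11

(u(n) − c)(n + q) = p for each data point; the three points give a linear system in c and q, then p follows.
Solving: c = 3, q = 1, p = -24, so u(n) = 3 − 24/(n + 1).
Then u(-4) = 3 − 24/(-3) = 11.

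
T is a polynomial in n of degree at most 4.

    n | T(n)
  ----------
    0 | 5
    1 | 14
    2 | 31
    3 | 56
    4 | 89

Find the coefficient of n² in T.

First differences: 9, 17, 25, 33. Second differences: 8, 8, 8.
Level-2 differences are constant, so T has degree 2.
Fitting a degree-2 polynomial gives T(n) = 4n² + 5n + 5.
The coefficient of n² is 4.

4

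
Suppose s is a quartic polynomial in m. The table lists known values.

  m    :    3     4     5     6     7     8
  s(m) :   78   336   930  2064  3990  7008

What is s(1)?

First differences: 258, 594, 1134, 1926, 3018. Second differences: 336, 540, 792, 1092. Third differences: 204, 252, 300. Fourth differences: 48, 48.
Level-4 differences are constant, so s has degree 4.
Fitting a degree-4 polynomial gives s(m) = 2m^4 - 2m³ - 2m² - 4m.
Then s(1) = -6.

-6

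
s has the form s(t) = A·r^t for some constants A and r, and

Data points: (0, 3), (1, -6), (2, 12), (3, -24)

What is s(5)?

Consecutive ratio: -6/3 = -2, and 12/(-6) = -2, so r = -2.
Then A·(-2)^0 = 3 gives A = 3, and s(t) = 3·(-2)^t.
s(5) = 3·(-2)^5 = -96.

-96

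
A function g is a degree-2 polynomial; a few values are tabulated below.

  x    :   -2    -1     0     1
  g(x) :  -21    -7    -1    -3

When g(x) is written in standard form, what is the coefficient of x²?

-4

First differences: 14, 6, -2. Second differences: -8, -8.
Level-2 differences are constant, so g has degree 2.
Fitting a degree-2 polynomial gives g(x) = -4x² + 2x - 1.
The coefficient of x² is -4.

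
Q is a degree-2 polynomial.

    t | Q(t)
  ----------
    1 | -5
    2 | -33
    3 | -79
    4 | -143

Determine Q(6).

First differences: -28, -46, -64. Second differences: -18, -18.
Level-2 differences are constant, so Q has degree 2.
Fitting a degree-2 polynomial gives Q(t) = -9t² - t + 5.
Then Q(6) = -325.

-325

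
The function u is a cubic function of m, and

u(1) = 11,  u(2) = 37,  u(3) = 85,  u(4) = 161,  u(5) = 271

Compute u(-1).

1

First differences: 26, 48, 76, 110. Second differences: 22, 28, 34. Third differences: 6, 6.
Level-3 differences are constant, so u has degree 3.
Fitting a degree-3 polynomial gives u(m) = m³ + 5m² + 4m + 1.
Then u(-1) = 1.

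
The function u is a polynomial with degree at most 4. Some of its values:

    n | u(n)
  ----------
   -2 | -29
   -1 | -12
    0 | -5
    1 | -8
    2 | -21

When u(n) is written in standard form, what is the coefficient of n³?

0

Write u(n) = an^4 + bn³ + cn² + dn + e; the 5 given values yield a linear system in the 5 coefficients.
Solving, the top 2 coefficients vanish, and u(n) = -5n² + 2n - 5.
The coefficient of n³ is 0.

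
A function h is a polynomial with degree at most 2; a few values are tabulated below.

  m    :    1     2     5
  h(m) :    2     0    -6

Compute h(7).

-10

Write h(m) = am² + bm + c; the 3 given values yield a linear system in the 3 coefficients.
Solving, the leading coefficient vanishes, and h(m) = -2m + 4.
Then h(7) = -10.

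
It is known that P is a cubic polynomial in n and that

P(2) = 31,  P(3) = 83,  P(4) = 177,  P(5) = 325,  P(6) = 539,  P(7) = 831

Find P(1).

First differences: 52, 94, 148, 214, 292. Second differences: 42, 54, 66, 78. Third differences: 12, 12, 12.
Level-3 differences are constant, so P has degree 3.
Fitting a degree-3 polynomial gives P(n) = 2n³ + 3n² - n + 5.
Then P(1) = 9.

9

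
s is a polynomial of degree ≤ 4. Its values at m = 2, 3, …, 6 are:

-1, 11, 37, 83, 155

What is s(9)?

First differences: 12, 26, 46, 72. Second differences: 14, 20, 26. Third differences: 6, 6.
Level-3 differences are constant, so s has degree 3.
Fitting a degree-3 polynomial gives s(m) = m³ - 2m² + 3m - 7.
Then s(9) = 587.

587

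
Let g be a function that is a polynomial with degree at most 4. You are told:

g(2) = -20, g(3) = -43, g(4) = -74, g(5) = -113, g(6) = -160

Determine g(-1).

Write g(n) = an^4 + bn³ + cn² + dn + e; the 5 given values yield a linear system in the 5 coefficients.
Solving, the top 2 coefficients vanish, and g(n) = -4n² - 3n + 2.
Then g(-1) = 1.

1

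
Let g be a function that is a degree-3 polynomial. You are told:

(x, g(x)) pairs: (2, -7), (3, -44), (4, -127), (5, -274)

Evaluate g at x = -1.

8

Write g(x) = ax³ + bx² + cx + d; the 4 given values yield a linear system in the 4 coefficients.
Solving, g(x) = -3x³ + 4x² + 1.
Then g(-1) = 8.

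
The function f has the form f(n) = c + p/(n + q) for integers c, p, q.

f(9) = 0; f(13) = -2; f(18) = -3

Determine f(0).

-15

(f(n) − c)(n + q) = p for each data point; the three points give a linear system in c and q, then p follows.
Solving: c = -5, q = -3, p = 30, so f(n) = -5 + 30/(n − 3).
Then f(0) = -5 + 30/(-3) = -15.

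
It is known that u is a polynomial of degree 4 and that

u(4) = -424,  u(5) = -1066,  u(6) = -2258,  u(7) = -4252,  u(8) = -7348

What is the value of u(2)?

-22

Write u(k) = ak^4 + bk³ + ck² + dk + e; the 5 given values yield a linear system in the 5 coefficients.
Solving, u(k) = -2k^4 + 2k³ - 3k² + k + 4.
Then u(2) = -22.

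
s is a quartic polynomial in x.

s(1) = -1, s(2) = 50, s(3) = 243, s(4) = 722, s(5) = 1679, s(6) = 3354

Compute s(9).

15807

First differences: 51, 193, 479, 957, 1675. Second differences: 142, 286, 478, 718. Third differences: 144, 192, 240. Fourth differences: 48, 48.
Level-4 differences are constant, so s has degree 4.
Fitting a degree-4 polynomial gives s(x) = 2x^4 + 4x³ - 3x² + 2x - 6.
Then s(9) = 15807.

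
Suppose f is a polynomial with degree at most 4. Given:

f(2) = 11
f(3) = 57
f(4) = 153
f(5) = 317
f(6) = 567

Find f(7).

First differences: 46, 96, 164, 250. Second differences: 50, 68, 86. Third differences: 18, 18.
Level-3 differences are constant, so f has degree 3.
Fitting a degree-3 polynomial gives f(n) = 3n³ - 2n² - n - 3.
Then f(7) = 921.

921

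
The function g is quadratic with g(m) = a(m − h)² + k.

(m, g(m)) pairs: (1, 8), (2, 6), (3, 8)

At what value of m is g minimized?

First differences -2, 2; second difference 4 = 2a, so a = 2.
Expanding, the m-coefficient is −2ah = -4h; matching it to the data gives h = 2, and then k = 6.
So g(m) = 2(m − 2)² + 6.
Hence h = 2.

2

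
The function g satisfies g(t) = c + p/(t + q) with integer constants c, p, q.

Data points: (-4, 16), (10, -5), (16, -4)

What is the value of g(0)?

(g(t) − c)(t + q) = p for each data point; the three points give a linear system in c and q, then p follows.
Solving: c = -2, q = 2, p = -36, so g(t) = -2 − 36/(t + 2).
Then g(0) = -2 − 36/2 = -20.

-20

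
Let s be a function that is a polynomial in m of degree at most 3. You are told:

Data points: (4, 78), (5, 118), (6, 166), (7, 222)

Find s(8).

Write s(m) = am³ + bm² + cm + d; the 4 given values yield a linear system in the 4 coefficients.
Solving, the leading coefficient vanishes, and s(m) = 4m² + 4m - 2.
Then s(8) = 286.

286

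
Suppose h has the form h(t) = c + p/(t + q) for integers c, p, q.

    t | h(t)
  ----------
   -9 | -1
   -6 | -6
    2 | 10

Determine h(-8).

-2

(h(t) − c)(t + q) = p for each data point; the three points give a linear system in c and q, then p follows.
Solving: c = 4, q = 3, p = 30, so h(t) = 4 + 30/(t + 3).
Then h(-8) = 4 + 30/(-5) = -2.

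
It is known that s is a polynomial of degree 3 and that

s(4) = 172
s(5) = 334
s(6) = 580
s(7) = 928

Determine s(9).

2002

Write s(t) = at³ + bt² + ct + d; the 4 given values yield a linear system in the 4 coefficients.
Solving, s(t) = 3t³ - 3t² + 6t + 4.
Then s(9) = 2002.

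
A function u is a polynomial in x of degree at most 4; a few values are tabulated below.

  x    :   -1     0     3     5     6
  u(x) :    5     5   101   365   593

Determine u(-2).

1

Write u(x) = ax^4 + bx³ + cx² + dx + e; the 5 given values yield a linear system in the 5 coefficients.
Solving, the leading coefficient vanishes, and u(x) = 2x³ + 4x² + 2x + 5.
Then u(-2) = 1.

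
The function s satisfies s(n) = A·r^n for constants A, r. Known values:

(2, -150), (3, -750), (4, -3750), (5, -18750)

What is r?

5

Consecutive ratio: -750/(-150) = 5, and -3750/(-750) = 5, so r = 5.
Then A·5^2 = -150 gives A = -6, and s(n) = -6·5^n.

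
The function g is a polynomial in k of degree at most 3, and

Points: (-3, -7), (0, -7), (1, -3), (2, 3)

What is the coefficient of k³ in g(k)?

0

Write g(k) = ak³ + bk² + ck + d; the 4 given values yield a linear system in the 4 coefficients.
Solving, the leading coefficient vanishes, and g(k) = k² + 3k - 7.
The coefficient of k³ is 0.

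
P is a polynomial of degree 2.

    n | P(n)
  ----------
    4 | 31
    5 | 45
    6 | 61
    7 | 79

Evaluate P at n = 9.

First differences: 14, 16, 18. Second differences: 2, 2.
Level-2 differences are constant, so P has degree 2.
Fitting a degree-2 polynomial gives P(n) = n² + 5n - 5.
Then P(9) = 121.

121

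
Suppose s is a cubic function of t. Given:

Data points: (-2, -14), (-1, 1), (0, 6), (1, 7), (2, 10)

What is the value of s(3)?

First differences: 15, 5, 1, 3. Second differences: -10, -4, 2. Third differences: 6, 6.
Level-3 differences are constant, so s has degree 3.
Extending the table by one column gives the next first difference 11, so s(3) = 10 + 11 = 21.

21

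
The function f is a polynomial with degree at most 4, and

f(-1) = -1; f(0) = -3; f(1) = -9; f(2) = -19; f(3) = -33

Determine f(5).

-73

First differences: -2, -6, -10, -14. Second differences: -4, -4, -4.
Level-2 differences are constant, so f has degree 2.
Fitting a degree-2 polynomial gives f(x) = -2x² - 4x - 3.
Then f(5) = -73.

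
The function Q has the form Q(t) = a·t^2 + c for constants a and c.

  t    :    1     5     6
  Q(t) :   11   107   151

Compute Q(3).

43

From Q(1) = 11 and Q(5) = 107: 1a + c = 11 and 25a + c = 107.
Subtracting: 24a = 96, so a = 4; then c = 11 − 4·1 = 7.
So Q(t) = 4t² + 7, and Q(3) = 43.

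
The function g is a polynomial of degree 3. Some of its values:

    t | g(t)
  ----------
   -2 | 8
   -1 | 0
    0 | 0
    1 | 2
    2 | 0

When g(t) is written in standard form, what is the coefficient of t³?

-1

Write g(t) = at³ + bt² + ct + d; the 5 given values yield a linear system in the 4 coefficients.
Solving, g(t) = -t³ + t² + 2t.
The coefficient of t³ is -1.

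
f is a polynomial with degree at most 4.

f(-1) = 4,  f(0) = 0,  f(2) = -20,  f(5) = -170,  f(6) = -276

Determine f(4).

-96

Write f(m) = am^4 + bm³ + cm² + dm + e; the 5 given values yield a linear system in the 5 coefficients.
Solving, the leading coefficient vanishes, and f(m) = -m³ - m² - 4m.
Then f(4) = -96.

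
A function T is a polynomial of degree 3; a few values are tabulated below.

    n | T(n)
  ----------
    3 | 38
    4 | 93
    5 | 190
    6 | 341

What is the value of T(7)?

558

Write T(n) = an³ + bn² + cn + d; the 4 given values yield a linear system in the 4 coefficients.
Solving, T(n) = 2n³ - 3n² + 2n + 5.
Then T(7) = 558.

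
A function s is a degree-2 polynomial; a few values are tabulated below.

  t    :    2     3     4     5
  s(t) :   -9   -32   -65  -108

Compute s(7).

-224

First differences: -23, -33, -43. Second differences: -10, -10.
Level-2 differences are constant, so s has degree 2.
Fitting a degree-2 polynomial gives s(t) = -5t² + 2t + 7.
Then s(7) = -224.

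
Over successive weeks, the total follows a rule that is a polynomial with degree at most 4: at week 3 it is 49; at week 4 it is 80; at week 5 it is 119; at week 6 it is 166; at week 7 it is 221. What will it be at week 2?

26

Write the value at x as u(x).
First differences: 31, 39, 47, 55. Second differences: 8, 8, 8.
Level-2 differences are constant, so u has degree 2.
Fitting a degree-2 polynomial gives u(x) = 4x² + 3x + 4.
Then u(2) = 26.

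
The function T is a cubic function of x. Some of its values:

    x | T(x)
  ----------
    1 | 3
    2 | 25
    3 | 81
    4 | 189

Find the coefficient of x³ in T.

3

Write T(x) = ax³ + bx² + cx + d; the 4 given values yield a linear system in the 4 coefficients.
Solving, T(x) = 3x³ - x² + 4x - 3.
The coefficient of x³ is 3.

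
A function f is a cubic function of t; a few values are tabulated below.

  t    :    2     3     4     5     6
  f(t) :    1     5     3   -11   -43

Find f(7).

-99

Write f(t) = at³ + bt² + ct + d; the 5 given values yield a linear system in the 4 coefficients.
Solving, f(t) = -t³ + 6t² - 7t - 1.
Then f(7) = -99.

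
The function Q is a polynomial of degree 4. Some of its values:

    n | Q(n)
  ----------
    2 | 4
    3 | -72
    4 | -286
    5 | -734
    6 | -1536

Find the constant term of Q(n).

Write Q(n) = an^4 + bn³ + cn² + dn + e; the 5 given values yield a linear system in the 5 coefficients.
Solving, Q(n) = -n^4 - 2n³ + 4n² + 7n + 6.
The constant term is Q(0) = 6.

6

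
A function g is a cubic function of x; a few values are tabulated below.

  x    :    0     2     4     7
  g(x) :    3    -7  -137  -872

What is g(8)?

-1333

Write g(x) = ax³ + bx² + cx + d; the 4 given values yield a linear system in the 4 coefficients.
Solving, g(x) = -3x³ + 3x² + x + 3.
Then g(8) = -1333.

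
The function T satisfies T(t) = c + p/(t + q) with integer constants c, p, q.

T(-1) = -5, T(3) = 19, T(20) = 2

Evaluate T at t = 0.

-8

(T(t) − c)(t + q) = p for each data point; the three points give a linear system in c and q, then p follows.
Solving: c = 1, q = -2, p = 18, so T(t) = 1 + 18/(t − 2).
Then T(0) = 1 + 18/(-2) = -8.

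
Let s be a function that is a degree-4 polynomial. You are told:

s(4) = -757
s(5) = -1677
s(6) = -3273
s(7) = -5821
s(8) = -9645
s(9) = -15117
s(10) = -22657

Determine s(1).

-13

First differences: -920, -1596, -2548, -3824, -5472, -7540. Second differences: -676, -952, -1276, -1648, -2068. Third differences: -276, -324, -372, -420. Fourth differences: -48, -48, -48.
Level-4 differences are constant, so s has degree 4.
Fitting a degree-4 polynomial gives s(t) = -2t^4 - 2t³ - 6t² - 6t + 3.
Then s(1) = -13.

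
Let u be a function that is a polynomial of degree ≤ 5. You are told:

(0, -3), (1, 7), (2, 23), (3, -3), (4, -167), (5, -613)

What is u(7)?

First differences: 10, 16, -26, -164, -446. Second differences: 6, -42, -138, -282. Third differences: -48, -96, -144. Fourth differences: -48, -48.
Level-4 differences are constant, so u has degree 4.
Fitting a degree-4 polynomial gives u(t) = -2t^4 + 4t³ + 5t² + 3t - 3.
Then u(7) = -3167.

-3167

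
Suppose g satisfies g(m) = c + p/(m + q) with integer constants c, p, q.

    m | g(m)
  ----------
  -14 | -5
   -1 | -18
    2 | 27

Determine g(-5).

(g(m) − c)(m + q) = p for each data point; the three points give a linear system in c and q, then p follows.
Solving: c = -3, q = -1, p = 30, so g(m) = -3 + 30/(m − 1).
Then g(-5) = -3 + 30/(-6) = -8.

-8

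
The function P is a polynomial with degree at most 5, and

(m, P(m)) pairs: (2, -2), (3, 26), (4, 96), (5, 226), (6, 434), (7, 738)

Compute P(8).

Write P(m) = am^5 + bm^4 + cm³ + dm² + em + p; the 6 given values yield a linear system in the 6 coefficients.
Solving, the top 2 coefficients vanish, and P(m) = 3m³ - 6m² + m - 4.
Then P(8) = 1156.

1156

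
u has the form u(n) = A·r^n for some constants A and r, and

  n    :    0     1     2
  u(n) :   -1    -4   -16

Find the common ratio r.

4

Consecutive ratio: -4/(-1) = 4, and -16/(-4) = 4, so r = 4.
Then A·4^0 = -1 gives A = -1, and u(n) = -1·4^n.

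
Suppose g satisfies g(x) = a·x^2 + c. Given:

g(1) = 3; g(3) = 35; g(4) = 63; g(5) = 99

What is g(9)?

From g(1) = 3 and g(3) = 35: 1a + c = 3 and 9a + c = 35.
Subtracting: 8a = 32, so a = 4; then c = 3 − 4·1 = -1.
So g(x) = 4x² − 1, and g(9) = 323.

323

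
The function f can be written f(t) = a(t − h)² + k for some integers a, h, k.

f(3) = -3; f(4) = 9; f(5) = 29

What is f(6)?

First differences 12, 20; second difference 8 = 2a, so a = 4.
Expanding, the t-coefficient is −2ah = -8h; matching it to the data gives h = 2, and then k = -7.
So f(t) = 4(t − 2)² − 7.
f(6) = 4·4² − 7 = 57.

57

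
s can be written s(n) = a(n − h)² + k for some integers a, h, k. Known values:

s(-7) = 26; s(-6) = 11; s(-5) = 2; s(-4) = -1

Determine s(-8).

47

First differences -15, -9, -3; second difference 6 = 2a, so a = 3.
Expanding, the n-coefficient is −2ah = -6h; matching it to the data gives h = -4, and then k = -1.
So s(n) = 3(n + 4)² − 1.
s(-8) = 3·(-4)² − 1 = 47.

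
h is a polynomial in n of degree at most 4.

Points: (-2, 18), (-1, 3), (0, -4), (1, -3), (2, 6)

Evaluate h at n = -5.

First differences: -15, -7, 1, 9. Second differences: 8, 8, 8.
Level-2 differences are constant, so h has degree 2.
Fitting a degree-2 polynomial gives h(n) = 4n² - 3n - 4.
Then h(-5) = 111.

111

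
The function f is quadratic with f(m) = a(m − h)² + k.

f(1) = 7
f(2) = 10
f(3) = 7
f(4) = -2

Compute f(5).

First differences 3, -3, -9; second difference -6 = 2a, so a = -3.
Expanding, the m-coefficient is −2ah = 6h; matching it to the data gives h = 2, and then k = 10.
So f(m) = -3(m − 2)² + 10.
f(5) = -3·3² + 10 = -17.

-17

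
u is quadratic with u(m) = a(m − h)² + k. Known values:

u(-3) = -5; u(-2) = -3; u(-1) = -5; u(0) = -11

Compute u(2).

First differences 2, -2, -6; second difference -4 = 2a, so a = -2.
Expanding, the m-coefficient is −2ah = 4h; matching it to the data gives h = -2, and then k = -3.
So u(m) = -2(m + 2)² − 3.
u(2) = -2·4² − 3 = -35.

-35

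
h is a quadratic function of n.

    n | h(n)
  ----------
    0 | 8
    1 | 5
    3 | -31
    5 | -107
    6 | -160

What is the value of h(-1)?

1

Write h(n) = an² + bn + c; the 5 given values yield a linear system in the 3 coefficients.
Solving, h(n) = -5n² + 2n + 8.
Then h(-1) = 1.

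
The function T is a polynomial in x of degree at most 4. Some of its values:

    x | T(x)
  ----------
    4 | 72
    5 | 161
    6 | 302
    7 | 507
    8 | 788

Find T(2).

First differences: 89, 141, 205, 281. Second differences: 52, 64, 76. Third differences: 12, 12.
Level-3 differences are constant, so T has degree 3.
Fitting a degree-3 polynomial gives T(x) = 2x³ - 4x² + 3x - 4.
Then T(2) = 2.

2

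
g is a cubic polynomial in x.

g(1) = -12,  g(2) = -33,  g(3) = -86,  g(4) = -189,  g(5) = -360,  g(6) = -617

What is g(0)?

First differences: -21, -53, -103, -171, -257. Second differences: -32, -50, -68, -86. Third differences: -18, -18, -18.
Level-3 differences are constant, so g has degree 3.
Fitting a degree-3 polynomial gives g(x) = -3x³ + 2x² - 6x - 5.
The constant term is g(0) = -5.

-5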